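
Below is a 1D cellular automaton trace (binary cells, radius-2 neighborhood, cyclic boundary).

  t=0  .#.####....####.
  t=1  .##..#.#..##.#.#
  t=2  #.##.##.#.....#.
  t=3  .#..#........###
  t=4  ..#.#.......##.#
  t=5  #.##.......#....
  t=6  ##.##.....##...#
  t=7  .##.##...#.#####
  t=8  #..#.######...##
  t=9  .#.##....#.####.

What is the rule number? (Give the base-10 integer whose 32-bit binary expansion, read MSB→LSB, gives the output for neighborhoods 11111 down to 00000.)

1795301052

  #####|.  b31=0 t=7,i=13
  ####.|#  b30=1 t=0,i=5
  ###.#|#  b29=1 t=3,i=15
  ###..|.  b28=0 t=0,i=6
  ##.##|#  b27=1 t=2,i=4
  ##.#.|.  b26=0 t=1,i=12
  ##..#|#  b25=1 t=0,i=15
  ##...|#  b24=1 t=0,i=7
  #.###|.  b23=0 t=0,i=3
  #.##.|.  b22=0 t=1,i=1
  #.#.#|.  b21=0 t=1,i=13
  #.#..|.  b20=0 t=1,i=7
  #..##|.  b19=0 t=1,i=9
  #..#.|.  b18=0 t=0,i=0
  #...#|#  b17=1 t=6,i=13
  #....|.  b16=0 t=0,i=8
  .####|.  b15=0 t=0,i=4
  .###.|.  b14=0 t=3,i=14
  .##.#|.  b13=0 t=1,i=11
  .##..|#  b12=1 t=1,i=2
  .#.##|#  b11=1 t=0,i=2
  .#.#.|#  b10=1 t=1,i=6
  .#..#|#  b9=1 t=1,i=8
  .#...|.  b8=0 t=2,i=9
  ..###|#  b7=1 t=0,i=11
  ..##.|.  b6=0 t=1,i=10
  ..#.#|#  b5=1 t=0,i=1
  ..#..|#  b4=1 t=3,i=4
  ...##|#  b3=1 t=0,i=10
  ...#.|#  b2=1 t=2,i=13
  ....#|.  b1=0 t=0,i=9
  .....|.  b0=0 t=2,i=11
  bits 01101011000000100001111010111100 = 1795301052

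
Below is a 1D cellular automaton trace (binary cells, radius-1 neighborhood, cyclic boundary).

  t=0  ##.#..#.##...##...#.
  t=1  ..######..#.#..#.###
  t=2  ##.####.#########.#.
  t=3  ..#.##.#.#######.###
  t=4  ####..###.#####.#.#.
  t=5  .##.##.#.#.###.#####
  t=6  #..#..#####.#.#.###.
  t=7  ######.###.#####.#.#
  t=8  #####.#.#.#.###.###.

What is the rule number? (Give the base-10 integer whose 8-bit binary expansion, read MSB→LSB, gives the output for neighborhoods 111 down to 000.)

  ### -> #   bit 7 = 1  t=1,i=3
  ##. -> .   bit 6 = 0  t=0,i=1
  #.# -> #   bit 5 = 1  t=0,i=2
  #.. -> #   bit 4 = 1  t=0,i=4
  .## -> .   bit 3 = 0  t=0,i=0
  .#. -> #   bit 2 = 1  t=0,i=3
  ..# -> #   bit 1 = 1  t=0,i=5
  ... -> .   bit 0 = 0  t=0,i=11
  bits 10110110 = 182

182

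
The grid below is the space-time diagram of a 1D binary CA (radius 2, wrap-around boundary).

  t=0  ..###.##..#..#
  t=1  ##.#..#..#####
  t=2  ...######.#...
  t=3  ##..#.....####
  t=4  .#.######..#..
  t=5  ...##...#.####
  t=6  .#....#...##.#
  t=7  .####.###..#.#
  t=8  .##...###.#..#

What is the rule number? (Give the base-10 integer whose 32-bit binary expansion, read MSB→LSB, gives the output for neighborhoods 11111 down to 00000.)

  #####|.  b31=0 t=1,i=11
  ####.|.  b30=0 t=1,i=0
  ###.#|.  b29=0 t=0,i=4
  ###..|#  b28=1 t=3,i=1
  ##.##|.  b27=0 t=0,i=5
  ##.#.|.  b26=0 t=1,i=2
  ##..#|.  b25=0 t=0,i=8
  ##...|.  b24=0 t=5,i=0
  #.###|#  b23=1 t=4,i=3
  #.##.|#  b22=1 t=0,i=6
  #.#.#|#  b21=1 t=6,i=13
  #.#..|#  b20=1 t=1,i=3
  #..##|#  b19=1 t=0,i=1
  #..#.|#  b18=1 t=0,i=9
  #...#|#  b17=1 t=4,i=13
  #....|#  b16=1 t=2,i=12
  .####|#  b15=1 t=1,i=10
  .###.|#  b14=1 t=0,i=3
  .##.#|#  b13=1 t=6,i=11
  .##..|.  b12=0 t=0,i=7
  .#.##|.  b11=0 t=4,i=2
  .#.#.|.  b10=0 t=6,i=0
  .#..#|#  b9=1 t=0,i=0
  .#...|#  b8=1 t=2,i=11
  ..###|.  b7=0 t=0,i=2
  ..##.|.  b6=0 t=5,i=3
  ..#.#|.  b5=0 t=4,i=1
  ..#..|#  b4=1 t=0,i=10
  ...##|.  b3=0 t=2,i=2
  ...#.|.  b2=0 t=4,i=0
  ....#|#  b1=1 t=2,i=1
  .....|#  b0=1 t=2,i=0
  bits 00010000111111111110001100010011 = 285205267

285205267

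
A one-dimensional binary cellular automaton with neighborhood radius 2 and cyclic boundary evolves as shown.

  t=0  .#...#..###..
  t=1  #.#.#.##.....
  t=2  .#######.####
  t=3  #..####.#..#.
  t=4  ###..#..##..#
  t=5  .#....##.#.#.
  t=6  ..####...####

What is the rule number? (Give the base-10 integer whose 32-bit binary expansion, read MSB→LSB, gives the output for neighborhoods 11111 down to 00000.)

3363381007

  ##### -> #   bit 31 = 1  t=2,i=3
  ####. -> #   bit 30 = 1  t=2,i=6
  ###.# -> .   bit 29 = 0  t=2,i=7
  ###.. -> .   bit 28 = 0  t=0,i=10
  ##.## -> #   bit 27 = 1  t=2,i=0
  ##.#. -> .   bit 26 = 0  t=3,i=7
  ##..# -> .   bit 25 = 0  t=4,i=3
  ##... -> .   bit 24 = 0  t=0,i=11
  #.### -> .   bit 23 = 0  t=2,i=1
  #.##. -> #   bit 22 = 1  t=1,i=6
  #.#.# -> #   bit 21 = 1  t=1,i=2
  #.#.. -> #   bit 20 = 1  t=3,i=0
  #..## -> #   bit 19 = 1  t=0,i=7
  #..#. -> .   bit 18 = 0  t=3,i=10
  #...# -> .   bit 17 = 0  t=0,i=3
  #.... -> #   bit 16 = 1  t=1,i=9
  .#### -> .   bit 15 = 0  t=2,i=2
  .###. -> .   bit 14 = 0  t=0,i=9
  .##.# -> .   bit 13 = 0  t=5,i=7
  .##.. -> #   bit 12 = 1  t=1,i=7
  .#.## -> #   bit 11 = 1  t=1,i=5
  .#.#. -> #   bit 10 = 1  t=1,i=1
  .#..# -> #   bit 9 = 1  t=0,i=6
  .#... -> #   bit 8 = 1  t=0,i=2
  ..### -> .   bit 7 = 0  t=0,i=8
  ..##. -> .   bit 6 = 0  t=4,i=8
  ..#.# -> .   bit 5 = 0  t=1,i=0
  ..#.. -> .   bit 4 = 0  t=0,i=1
  ...## -> #   bit 3 = 1  t=5,i=5
  ...#. -> #   bit 2 = 1  t=0,i=0
  ....# -> #   bit 1 = 1  t=1,i=11
  ..... -> #   bit 0 = 1  t=1,i=10
  bits 11001000011110010001111100001111 = 3363381007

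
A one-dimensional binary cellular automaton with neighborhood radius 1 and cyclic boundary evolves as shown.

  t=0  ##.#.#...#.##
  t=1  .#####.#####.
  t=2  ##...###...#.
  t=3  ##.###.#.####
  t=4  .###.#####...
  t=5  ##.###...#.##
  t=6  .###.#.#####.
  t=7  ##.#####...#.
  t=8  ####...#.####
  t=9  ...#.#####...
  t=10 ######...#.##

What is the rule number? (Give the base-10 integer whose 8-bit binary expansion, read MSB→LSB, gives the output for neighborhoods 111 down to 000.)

  nb ###: next=.  (t=0,i=0, bit7=0)
  nb ##.: next=#  (t=0,i=1, bit6=1)
  nb #.#: next=#  (t=0,i=2, bit5=1)
  nb #..: next=.  (t=0,i=6, bit4=0)
  nb .##: next=#  (t=0,i=11, bit3=1)
  nb .#.: next=#  (t=0,i=3, bit2=1)
  nb ..#: next=#  (t=0,i=8, bit1=1)
  nb ...: next=#  (t=0,i=7, bit0=1)
  bits 01101111 = 111

111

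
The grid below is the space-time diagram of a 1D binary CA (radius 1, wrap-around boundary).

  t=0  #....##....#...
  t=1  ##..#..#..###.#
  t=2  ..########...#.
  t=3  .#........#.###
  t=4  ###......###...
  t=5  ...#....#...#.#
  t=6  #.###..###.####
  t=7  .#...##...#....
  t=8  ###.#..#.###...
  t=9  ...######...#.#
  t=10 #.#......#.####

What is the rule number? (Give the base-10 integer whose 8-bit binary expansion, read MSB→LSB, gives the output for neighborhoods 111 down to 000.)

54

  ### -> .   bit 7 = 0  t=1,i=0
  ##. -> .   bit 6 = 0  t=0,i=6
  #.# -> #   bit 5 = 1  t=1,i=13
  #.. -> #   bit 4 = 1  t=0,i=1
  .## -> .   bit 3 = 0  t=0,i=5
  .#. -> #   bit 2 = 1  t=0,i=0
  ..# -> #   bit 1 = 1  t=0,i=4
  ... -> .   bit 0 = 0  t=0,i=2
  bits 00110110 = 54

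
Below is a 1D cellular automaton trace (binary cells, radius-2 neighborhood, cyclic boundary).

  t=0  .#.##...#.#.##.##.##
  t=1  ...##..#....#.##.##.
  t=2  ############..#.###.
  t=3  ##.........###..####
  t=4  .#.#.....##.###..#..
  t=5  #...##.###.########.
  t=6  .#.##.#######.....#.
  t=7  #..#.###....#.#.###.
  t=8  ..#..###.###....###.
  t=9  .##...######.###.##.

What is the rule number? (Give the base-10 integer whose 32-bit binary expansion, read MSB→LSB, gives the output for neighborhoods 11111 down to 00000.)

986042718

  nb #####: next=.  (t=2,i=2, bit31=0)
  nb ####.: next=.  (t=2,i=10, bit30=0)
  nb ###.#: next=#  (t=2,i=18, bit29=1)
  nb ###..: next=#  (t=2,i=11, bit28=1)
  nb ##.##: next=#  (t=0,i=14, bit27=1)
  nb ##.#.: next=.  (t=0,i=0, bit26=0)
  nb ##..#: next=#  (t=1,i=5, bit25=1)
  nb ##...: next=.  (t=0,i=5, bit24=0)
  nb #.###: next=#  (t=2,i=0, bit23=1)
  nb #.##.: next=#  (t=0,i=3, bit22=1)
  nb #.#.#: next=.  (t=0,i=1, bit21=0)
  nb #.#..: next=.  (t=4,i=3, bit20=0)
  nb #..##: next=.  (t=3,i=15, bit19=0)
  nb #..#.: next=#  (t=1,i=6, bit18=1)
  nb #...#: next=.  (t=0,i=6, bit17=0)
  nb #....: next=#  (t=1,i=0, bit16=1)
  nb .####: next=#  (t=2,i=1, bit15=1)
  nb .###.: next=#  (t=2,i=17, bit14=1)
  nb .##.#: next=.  (t=0,i=13, bit13=0)
  nb .##..: next=#  (t=0,i=4, bit12=1)
  nb .#.##: next=.  (t=0,i=2, bit11=0)
  nb .#.#.: next=.  (t=0,i=9, bit10=0)
  nb .#..#: next=.  (t=6,i=19, bit9=0)
  nb .#...: next=#  (t=1,i=8, bit8=1)
  nb ..###: next=.  (t=3,i=11, bit7=0)
  nb ..##.: next=#  (t=1,i=3, bit6=1)
  nb ..#.#: next=.  (t=0,i=8, bit5=0)
  nb ..#..: next=#  (t=1,i=7, bit4=1)
  nb ...##: next=#  (t=1,i=2, bit3=1)
  nb ...#.: next=#  (t=0,i=7, bit2=1)
  nb ....#: next=#  (t=1,i=1, bit1=1)
  nb .....: next=.  (t=3,i=4, bit0=0)
  bits 00111010110001011101000101011110 = 986042718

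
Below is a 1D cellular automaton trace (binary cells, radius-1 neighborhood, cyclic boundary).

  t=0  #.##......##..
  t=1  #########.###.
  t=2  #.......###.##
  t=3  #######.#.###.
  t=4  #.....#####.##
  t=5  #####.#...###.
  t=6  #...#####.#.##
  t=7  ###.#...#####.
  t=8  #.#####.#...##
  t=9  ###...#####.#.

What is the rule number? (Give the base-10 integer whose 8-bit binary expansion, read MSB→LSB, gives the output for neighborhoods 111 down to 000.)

  ### -> .   bit 7 = 0  t=1,i=1
  ##. -> #   bit 6 = 1  t=0,i=3
  #.# -> #   bit 5 = 1  t=0,i=1
  #.. -> #   bit 4 = 1  t=0,i=4
  .## -> #   bit 3 = 1  t=0,i=2
  .#. -> #   bit 2 = 1  t=0,i=0
  ..# -> .   bit 1 = 0  t=0,i=9
  ... -> #   bit 0 = 1  t=0,i=5
  bits 01111101 = 125

125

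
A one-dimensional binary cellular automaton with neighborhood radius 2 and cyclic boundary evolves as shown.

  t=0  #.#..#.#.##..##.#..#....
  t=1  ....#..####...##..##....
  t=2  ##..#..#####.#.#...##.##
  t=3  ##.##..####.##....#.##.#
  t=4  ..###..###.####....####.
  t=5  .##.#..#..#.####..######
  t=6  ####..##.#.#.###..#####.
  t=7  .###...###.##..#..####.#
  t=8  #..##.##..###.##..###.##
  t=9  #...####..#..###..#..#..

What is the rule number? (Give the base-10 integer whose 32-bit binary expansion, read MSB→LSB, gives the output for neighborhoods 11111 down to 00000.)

3714365593

  nb #####: next=#  (t=2,i=9, bit31=1)
  nb ####.: next=#  (t=1,i=9, bit30=1)
  nb ###.#: next=.  (t=2,i=11, bit29=0)
  nb ###..: next=#  (t=1,i=10, bit28=1)
  nb ##.##: next=#  (t=2,i=21, bit27=1)
  nb ##.#.: next=#  (t=0,i=15, bit26=1)
  nb ##..#: next=.  (t=0,i=11, bit25=0)
  nb ##...: next=#  (t=1,i=11, bit24=1)
  nb #.###: next=.  (t=2,i=22, bit23=0)
  nb #.##.: next=#  (t=0,i=9, bit22=1)
  nb #.#.#: next=#  (t=0,i=7, bit21=1)
  nb #.#..: next=.  (t=0,i=2, bit20=0)
  nb #..##: next=.  (t=0,i=12, bit19=0)
  nb #..#.: next=#  (t=0,i=4, bit18=1)
  nb #...#: next=.  (t=1,i=12, bit17=0)
  nb #....: next=.  (t=0,i=21, bit16=0)
  nb .####: next=#  (t=1,i=8, bit15=1)
  nb .###.: next=.  (t=3,i=0, bit14=0)
  nb .##.#: next=#  (t=0,i=14, bit13=1)
  nb .##..: next=#  (t=0,i=10, bit12=1)
  nb .#.##: next=#  (t=0,i=8, bit11=1)
  nb .#.#.: next=.  (t=0,i=1, bit10=0)
  nb .#..#: next=.  (t=0,i=3, bit9=0)
  nb .#...: next=.  (t=0,i=20, bit8=0)
  nb ..###: next=#  (t=1,i=7, bit7=1)
  nb ..##.: next=.  (t=0,i=13, bit6=0)
  nb ..#.#: next=.  (t=0,i=0, bit5=0)
  nb ..#..: next=#  (t=0,i=19, bit4=1)
  nb ...##: next=#  (t=1,i=13, bit3=1)
  nb ...#.: next=.  (t=0,i=23, bit2=0)
  nb ....#: next=.  (t=0,i=22, bit1=0)
  nb .....: next=#  (t=1,i=0, bit0=1)
  bits 11011101011001001011100010011001 = 3714365593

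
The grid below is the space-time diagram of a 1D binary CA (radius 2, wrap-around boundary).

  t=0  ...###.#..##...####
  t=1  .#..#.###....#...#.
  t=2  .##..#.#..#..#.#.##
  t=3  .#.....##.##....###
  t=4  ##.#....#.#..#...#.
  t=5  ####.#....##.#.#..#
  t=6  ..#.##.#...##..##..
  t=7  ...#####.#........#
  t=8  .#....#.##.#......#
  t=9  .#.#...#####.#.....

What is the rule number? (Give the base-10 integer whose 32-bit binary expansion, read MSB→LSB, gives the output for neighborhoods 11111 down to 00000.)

1146317328

  [31] ##### => .  t=5,i=1
  [30] ####. => #  t=0,i=17
  [29] ###.# => .  t=0,i=5
  [28] ###.. => .  t=0,i=18
  [27] ##.## => .  t=2,i=0
  [26] ##.#. => #  t=0,i=6
  [25] ##..# => .  t=2,i=3
  [24] ##... => .  t=0,i=0
  [23] #.### => .  t=1,i=6
  [22] #.##. => #  t=2,i=1
  [21] #.#.# => .  t=2,i=15
  [20] #.#.. => #  t=0,i=7
  [19] #..## => .  t=0,i=9
  [18] #..#. => .  t=1,i=0
  [17] #...# => #  t=0,i=1
  [16] #.... => #  t=1,i=10
  [15] .#### => .  t=0,i=16
  [14] .###. => #  t=0,i=4
  [13] .##.# => #  t=2,i=18
  [12] .##.. => .  t=0,i=11
  [11] .#.## => #  t=1,i=5
  [10] .#.#. => .  t=2,i=6
  [9] .#..# => #  t=0,i=8
  [8] .#... => .  t=1,i=14
  [7] ..### => .  t=0,i=3
  [6] ..##. => .  t=0,i=10
  [5] ..#.# => .  t=1,i=4
  [4] ..#.. => #  t=1,i=1
  [3] ...## => .  t=0,i=2
  [2] ...#. => .  t=1,i=12
  [1] ....# => .  t=1,i=11
  [0] ..... => .  t=3,i=4
  bits 01000100010100110110101000010000 = 1146317328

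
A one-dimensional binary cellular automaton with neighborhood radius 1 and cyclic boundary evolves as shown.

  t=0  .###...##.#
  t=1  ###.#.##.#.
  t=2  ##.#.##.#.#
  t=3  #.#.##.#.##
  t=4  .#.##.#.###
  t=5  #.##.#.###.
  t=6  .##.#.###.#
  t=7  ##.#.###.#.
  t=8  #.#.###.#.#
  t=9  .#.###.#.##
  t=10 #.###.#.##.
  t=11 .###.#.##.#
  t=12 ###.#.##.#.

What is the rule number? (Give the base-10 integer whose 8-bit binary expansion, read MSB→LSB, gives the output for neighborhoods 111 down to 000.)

186

  nb ###: next=#  (t=0,i=2, bit7=1)
  nb ##.: next=.  (t=0,i=3, bit6=0)
  nb #.#: next=#  (t=0,i=0, bit5=1)
  nb #..: next=#  (t=0,i=4, bit4=1)
  nb .##: next=#  (t=0,i=1, bit3=1)
  nb .#.: next=.  (t=0,i=10, bit2=0)
  nb ..#: next=#  (t=0,i=6, bit1=1)
  nb ...: next=.  (t=0,i=5, bit0=0)
  bits 10111010 = 186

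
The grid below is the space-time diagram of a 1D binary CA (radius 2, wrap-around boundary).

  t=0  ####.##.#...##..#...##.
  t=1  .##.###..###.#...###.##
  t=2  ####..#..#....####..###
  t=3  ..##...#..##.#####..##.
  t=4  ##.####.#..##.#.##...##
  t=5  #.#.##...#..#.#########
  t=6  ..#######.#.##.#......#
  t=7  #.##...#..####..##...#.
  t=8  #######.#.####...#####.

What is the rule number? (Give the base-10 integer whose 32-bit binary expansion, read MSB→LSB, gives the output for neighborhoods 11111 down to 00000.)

1499708332

  [31] ##### => .  t=2,i=0
  [30] ####. => #  t=0,i=2
  [29] ###.# => .  t=0,i=3
  [28] ###.. => #  t=1,i=6
  [27] ##.## => #  t=0,i=4
  [26] ##.#. => .  t=0,i=7
  [25] ##..# => .  t=0,i=14
  [24] ##... => #  t=3,i=4
  [23] #.### => .  t=0,i=0
  [22] #.##. => #  t=0,i=5
  [21] #.#.# => #  t=4,i=14
  [20] #.#.. => .  t=0,i=8
  [19] #..## => .  t=1,i=8
  [18] #..#. => .  t=0,i=15
  [17] #...# => #  t=0,i=10
  [16] #.... => #  t=2,i=11
  [15] .#### => #  t=0,i=1
  [14] .###. => .  t=1,i=5
  [13] .##.# => #  t=0,i=6
  [12] .##.. => #  t=0,i=13
  [11] .#.## => #  t=4,i=15
  [10] .#.#. => .  t=7,i=22
  [9] .#..# => #  t=2,i=7
  [8] .#... => #  t=0,i=9
  [7] ..### => #  t=1,i=9
  [6] ..##. => .  t=0,i=12
  [5] ..#.# => #  t=5,i=12
  [4] ..#.. => .  t=0,i=16
  [3] ...## => #  t=0,i=11
  [2] ...#. => #  t=3,i=6
  [1] ....# => .  t=2,i=12
  [0] ..... => .  t=6,i=18
  bits 01011001011000111011101110101100 = 1499708332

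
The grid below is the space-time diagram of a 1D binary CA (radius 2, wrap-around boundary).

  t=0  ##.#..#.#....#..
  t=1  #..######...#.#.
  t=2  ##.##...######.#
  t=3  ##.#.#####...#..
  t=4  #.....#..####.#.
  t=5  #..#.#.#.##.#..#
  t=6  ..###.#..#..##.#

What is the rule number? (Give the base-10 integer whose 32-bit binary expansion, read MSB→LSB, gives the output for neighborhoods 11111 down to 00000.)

  #####|.  b31=0 t=1,i=5
  ####.|.  b30=0 t=1,i=7
  ###.#|#  b29=1 t=2,i=1
  ###..|#  b28=1 t=1,i=8
  ##.##|.  b27=0 t=2,i=2
  ##.#.|.  b26=0 t=0,i=2
  ##..#|.  b25=0 t=5,i=1
  ##...|#  b24=1 t=1,i=9
  #.###|.  b23=0 t=2,i=15
  #.##.|#  b22=1 t=2,i=3
  #.#.#|.  b21=0 t=1,i=14
  #.#..|#  b20=1 t=0,i=3
  #..##|.  b19=0 t=0,i=15
  #..#.|#  b18=1 t=0,i=5
  #...#|#  b17=1 t=1,i=10
  #....|.  b16=0 t=0,i=10
  .####|#  b15=1 t=1,i=4
  .###.|#  b14=1 t=2,i=0
  .##.#|.  b13=0 t=0,i=1
  .##..|.  b12=0 t=2,i=4
  .#.##|.  b11=0 t=3,i=4
  .#.#.|#  b10=1 t=0,i=7
  .#..#|#  b9=1 t=0,i=4
  .#...|.  b8=0 t=0,i=9
  ..###|#  b7=1 t=1,i=3
  ..##.|#  b6=1 t=0,i=0
  ..#.#|#  b5=1 t=0,i=6
  ..#..|.  b4=0 t=0,i=13
  ...##|#  b3=1 t=2,i=7
  ...#.|#  b2=1 t=0,i=12
  ....#|.  b1=0 t=0,i=11
  .....|#  b0=1 t=4,i=3
  bits 00110001010101101100011011101101 = 827770605

827770605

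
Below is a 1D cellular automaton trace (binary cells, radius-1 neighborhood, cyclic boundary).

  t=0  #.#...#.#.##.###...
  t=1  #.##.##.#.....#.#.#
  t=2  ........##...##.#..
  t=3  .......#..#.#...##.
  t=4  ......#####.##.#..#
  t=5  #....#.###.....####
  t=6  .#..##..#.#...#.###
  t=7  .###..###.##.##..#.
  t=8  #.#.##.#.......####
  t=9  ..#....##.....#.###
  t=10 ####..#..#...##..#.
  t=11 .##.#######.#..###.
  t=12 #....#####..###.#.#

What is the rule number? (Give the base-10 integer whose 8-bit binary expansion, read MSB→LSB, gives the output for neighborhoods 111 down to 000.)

  nb ###: next=#  (t=0,i=14, bit7=1)
  nb ##.: next=.  (t=0,i=11, bit6=0)
  nb #.#: next=.  (t=0,i=1, bit5=0)
  nb #..: next=#  (t=0,i=3, bit4=1)
  nb .##: next=.  (t=0,i=10, bit3=0)
  nb .#.: next=#  (t=0,i=0, bit2=1)
  nb ..#: next=#  (t=0,i=5, bit1=1)
  nb ...: next=.  (t=0,i=4, bit0=0)
  bits 10010110 = 150

150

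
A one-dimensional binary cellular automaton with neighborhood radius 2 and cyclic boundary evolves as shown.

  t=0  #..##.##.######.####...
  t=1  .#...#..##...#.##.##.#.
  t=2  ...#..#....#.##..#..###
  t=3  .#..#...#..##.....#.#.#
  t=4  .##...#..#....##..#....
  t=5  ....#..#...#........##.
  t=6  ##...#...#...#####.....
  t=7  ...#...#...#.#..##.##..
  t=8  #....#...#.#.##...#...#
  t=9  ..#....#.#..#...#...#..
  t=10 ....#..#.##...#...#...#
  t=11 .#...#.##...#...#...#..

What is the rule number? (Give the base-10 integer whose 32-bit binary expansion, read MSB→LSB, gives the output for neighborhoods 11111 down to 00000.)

1553140385

  #####|.  b31=0 t=0,i=11
  ####.|#  b30=1 t=0,i=13
  ###.#|.  b29=0 t=0,i=14
  ###..|#  b28=1 t=0,i=19
  ##.##|#  b27=1 t=0,i=5
  ##.#.|#  b26=1 t=1,i=20
  ##..#|.  b25=0 t=2,i=15
  ##...|.  b24=0 t=0,i=20
  #.###|#  b23=1 t=0,i=9
  #.##.|.  b22=0 t=0,i=6
  #.#.#|.  b21=0 t=3,i=20
  #.#..|#  b20=1 t=1,i=21
  #..##|.  b19=0 t=0,i=2
  #..#.|.  b18=0 t=1,i=0
  #...#|#  b17=1 t=0,i=21
  #....|#  b16=1 t=2,i=8
  .####|.  b15=0 t=0,i=10
  .###.|.  b14=0 t=2,i=21
  .##.#|.  b13=0 t=0,i=4
  .##..|.  b12=0 t=1,i=9
  .#.##|#  b11=1 t=1,i=14
  .#.#.|.  b10=0 t=3,i=0
  .#..#|#  b9=1 t=0,i=1
  .#...|.  b8=0 t=1,i=2
  ..###|#  b7=1 t=2,i=20
  ..##.|.  b6=0 t=0,i=3
  ..#.#|#  b5=1 t=1,i=13
  ..#..|.  b4=0 t=0,i=0
  ...##|.  b3=0 t=4,i=0
  ...#.|.  b2=0 t=0,i=22
  ....#|.  b1=0 t=2,i=9
  .....|#  b0=1 t=3,i=15
  bits 01011100100100110000101010100001 = 1553140385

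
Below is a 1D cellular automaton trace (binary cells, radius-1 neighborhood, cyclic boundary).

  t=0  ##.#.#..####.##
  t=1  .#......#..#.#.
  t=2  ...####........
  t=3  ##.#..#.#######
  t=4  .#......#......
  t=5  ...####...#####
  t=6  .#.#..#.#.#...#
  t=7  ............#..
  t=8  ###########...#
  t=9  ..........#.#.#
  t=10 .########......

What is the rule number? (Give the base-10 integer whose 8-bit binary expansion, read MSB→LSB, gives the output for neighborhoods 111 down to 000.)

73

  ### -> .   bit 7 = 0  t=0,i=0
  ##. -> #   bit 6 = 1  t=0,i=1
  #.# -> .   bit 5 = 0  t=0,i=2
  #.. -> .   bit 4 = 0  t=0,i=6
  .## -> #   bit 3 = 1  t=0,i=8
  .#. -> .   bit 2 = 0  t=0,i=3
  ..# -> .   bit 1 = 0  t=0,i=7
  ... -> #   bit 0 = 1  t=1,i=3
  bits 01001001 = 73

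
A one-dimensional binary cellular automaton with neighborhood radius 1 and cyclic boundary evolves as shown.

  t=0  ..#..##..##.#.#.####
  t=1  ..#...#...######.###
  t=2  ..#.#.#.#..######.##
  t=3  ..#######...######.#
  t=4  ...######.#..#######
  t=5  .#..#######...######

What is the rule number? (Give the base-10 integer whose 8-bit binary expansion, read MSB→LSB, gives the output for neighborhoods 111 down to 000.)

229

  ###|#  b7=1 t=0,i=17
  ##.|#  b6=1 t=0,i=6
  #.#|#  b5=1 t=0,i=11
  #..|.  b4=0 t=0,i=0
  .##|.  b3=0 t=0,i=5
  .#.|#  b2=1 t=0,i=2
  ..#|.  b1=0 t=0,i=1
  ...|#  b0=1 t=1,i=4
  bits 11100101 = 229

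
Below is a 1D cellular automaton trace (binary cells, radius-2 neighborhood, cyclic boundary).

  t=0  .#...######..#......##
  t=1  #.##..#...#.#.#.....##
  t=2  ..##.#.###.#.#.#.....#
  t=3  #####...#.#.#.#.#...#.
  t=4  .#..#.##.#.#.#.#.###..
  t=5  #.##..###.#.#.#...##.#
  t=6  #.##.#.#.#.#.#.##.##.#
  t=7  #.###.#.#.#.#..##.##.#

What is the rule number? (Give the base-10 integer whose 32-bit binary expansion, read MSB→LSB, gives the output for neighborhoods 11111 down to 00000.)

340719428

  ##### -> .   bit 31 = 0  t=0,i=7
  ####. -> .   bit 30 = 0  t=0,i=9
  ###.# -> .   bit 29 = 0  t=1,i=0
  ###.. -> #   bit 28 = 1  t=0,i=10
  ##.## -> .   bit 27 = 0  t=1,i=1
  ##.#. -> #   bit 26 = 1  t=0,i=0
  ##..# -> .   bit 25 = 0  t=0,i=11
  ##... -> .   bit 24 = 0  t=3,i=5
  #.### -> .   bit 23 = 0  t=2,i=7
  #.##. -> #   bit 22 = 1  t=1,i=2
  #.#.# -> .   bit 21 = 0  t=1,i=12
  #.#.. -> .   bit 20 = 0  t=0,i=1
  #..## -> #   bit 19 = 1  t=2,i=1
  #..#. -> #   bit 18 = 1  t=0,i=12
  #...# -> #   bit 17 = 1  t=0,i=3
  #.... -> .   bit 16 = 0  t=0,i=15
  .#### -> #   bit 15 = 1  t=0,i=6
  .###. -> #   bit 14 = 1  t=1,i=21
  .##.# -> #   bit 13 = 1  t=0,i=21
  .##.. -> #   bit 12 = 1  t=1,i=3
  .#.## -> .   bit 11 = 0  t=2,i=6
  .#.#. -> #   bit 10 = 1  t=1,i=11
  .#..# -> #   bit 9 = 1  t=2,i=0
  .#... -> #   bit 8 = 1  t=0,i=2
  ..### -> .   bit 7 = 0  t=0,i=5
  ..##. -> #   bit 6 = 1  t=0,i=20
  ..#.# -> .   bit 5 = 0  t=1,i=10
  ..#.. -> .   bit 4 = 0  t=0,i=13
  ...## -> .   bit 3 = 0  t=0,i=4
  ...#. -> #   bit 2 = 1  t=1,i=9
  ....# -> .   bit 1 = 0  t=0,i=18
  ..... -> .   bit 0 = 0  t=0,i=16
  bits 00010100010011101111011101000100 = 340719428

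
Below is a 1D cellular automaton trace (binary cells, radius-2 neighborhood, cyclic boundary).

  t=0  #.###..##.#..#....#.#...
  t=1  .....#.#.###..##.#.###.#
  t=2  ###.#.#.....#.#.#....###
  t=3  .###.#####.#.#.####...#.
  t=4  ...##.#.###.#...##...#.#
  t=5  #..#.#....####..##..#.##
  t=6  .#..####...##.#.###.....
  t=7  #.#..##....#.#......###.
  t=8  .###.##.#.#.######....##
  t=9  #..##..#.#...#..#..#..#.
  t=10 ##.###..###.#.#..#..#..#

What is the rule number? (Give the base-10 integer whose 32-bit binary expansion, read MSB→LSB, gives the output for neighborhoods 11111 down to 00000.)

1846646597

  ##### -> .   bit 31 = 0  t=2,i=0
  ####. -> #   bit 30 = 1  t=2,i=1
  ###.# -> #   bit 29 = 1  t=1,i=21
  ###.. -> .   bit 28 = 0  t=0,i=4
  ##.## -> #   bit 27 = 1  t=3,i=4
  ##.#. -> #   bit 26 = 1  t=0,i=9
  ##..# -> #   bit 25 = 1  t=0,i=5
  ##... -> .   bit 24 = 0  t=3,i=19
  #.### -> .   bit 23 = 0  t=0,i=2
  #.##. -> .   bit 22 = 0  t=8,i=5
  #.#.# -> .   bit 21 = 0  t=1,i=7
  #.#.. -> #   bit 20 = 1  t=0,i=10
  #..## -> .   bit 19 = 0  t=0,i=6
  #..#. -> .   bit 18 = 0  t=0,i=12
  #...# -> .   bit 17 = 0  t=0,i=22
  #.... -> #   bit 16 = 1  t=0,i=15
  .#### -> #   bit 15 = 1  t=2,i=22
  .###. -> .   bit 14 = 0  t=0,i=3
  .##.# -> .   bit 13 = 0  t=0,i=8
  .##.. -> #   bit 12 = 1  t=4,i=17
  .#.## -> .   bit 11 = 0  t=0,i=1
  .#.#. -> #   bit 10 = 1  t=0,i=19
  .#..# -> #   bit 9 = 1  t=0,i=11
  .#... -> #   bit 8 = 1  t=0,i=14
  ..### -> .   bit 7 = 0  t=2,i=21
  ..##. -> #   bit 6 = 1  t=0,i=7
  ..#.# -> .   bit 5 = 0  t=0,i=0
  ..#.. -> .   bit 4 = 0  t=0,i=13
  ...## -> .   bit 3 = 0  t=2,i=20
  ...#. -> #   bit 2 = 1  t=0,i=17
  ....# -> .   bit 1 = 0  t=0,i=16
  ..... -> #   bit 0 = 1  t=1,i=2
  bits 01101110000100011001011101000101 = 1846646597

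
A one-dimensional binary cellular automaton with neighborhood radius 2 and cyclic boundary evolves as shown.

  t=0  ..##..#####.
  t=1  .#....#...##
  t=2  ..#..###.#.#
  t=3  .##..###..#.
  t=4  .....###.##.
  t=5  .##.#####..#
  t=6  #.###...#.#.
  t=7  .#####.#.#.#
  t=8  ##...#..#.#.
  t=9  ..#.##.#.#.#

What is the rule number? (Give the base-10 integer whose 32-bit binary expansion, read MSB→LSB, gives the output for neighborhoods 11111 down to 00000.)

964980125

  #####|.  b31=0 t=0,i=8
  ####.|.  b30=0 t=0,i=9
  ###.#|#  b29=1 t=2,i=7
  ###..|#  b28=1 t=0,i=10
  ##.##|#  b27=1 t=4,i=8
  ##.#.|.  b26=0 t=1,i=0
  ##..#|.  b25=0 t=0,i=4
  ##...|#  b24=1 t=0,i=11
  #.###|#  b23=1 t=5,i=4
  #.##.|.  b22=0 t=4,i=9
  #.#.#|.  b21=0 t=2,i=9
  #.#..|.  b20=0 t=1,i=1
  #..##|.  b19=0 t=0,i=5
  #..#.|#  b18=1 t=2,i=1
  #...#|.  b17=0 t=0,i=0
  #....|.  b16=0 t=1,i=3
  .####|.  b15=0 t=0,i=7
  .###.|#  b14=1 t=2,i=6
  .##.#|#  b13=1 t=1,i=11
  .##..|.  b12=0 t=0,i=3
  .#.##|#  b11=1 t=5,i=0
  .#.#.|#  b10=1 t=2,i=10
  .#..#|.  b9=0 t=2,i=0
  .#...|#  b8=1 t=1,i=2
  ..###|#  b7=1 t=0,i=6
  ..##.|.  b6=0 t=0,i=2
  ..#.#|.  b5=0 t=5,i=11
  ..#..|#  b4=1 t=1,i=6
  ...##|#  b3=1 t=0,i=1
  ...#.|#  b2=1 t=1,i=5
  ....#|.  b1=0 t=1,i=4
  .....|#  b0=1 t=4,i=1
  bits 00111001100001000110110110011101 = 964980125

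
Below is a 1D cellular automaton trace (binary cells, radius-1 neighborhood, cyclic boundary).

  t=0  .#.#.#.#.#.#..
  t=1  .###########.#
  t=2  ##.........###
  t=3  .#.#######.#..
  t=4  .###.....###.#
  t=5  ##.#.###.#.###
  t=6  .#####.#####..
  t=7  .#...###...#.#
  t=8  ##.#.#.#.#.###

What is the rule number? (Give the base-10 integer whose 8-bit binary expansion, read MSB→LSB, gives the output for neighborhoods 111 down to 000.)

  ###|.  b7=0 t=1,i=2
  ##.|#  b6=1 t=1,i=11
  #.#|#  b5=1 t=0,i=2
  #..|.  b4=0 t=0,i=12
  .##|#  b3=1 t=1,i=1
  .#.|#  b2=1 t=0,i=1
  ..#|.  b1=0 t=0,i=0
  ...|#  b0=1 t=0,i=13
  bits 01101101 = 109

109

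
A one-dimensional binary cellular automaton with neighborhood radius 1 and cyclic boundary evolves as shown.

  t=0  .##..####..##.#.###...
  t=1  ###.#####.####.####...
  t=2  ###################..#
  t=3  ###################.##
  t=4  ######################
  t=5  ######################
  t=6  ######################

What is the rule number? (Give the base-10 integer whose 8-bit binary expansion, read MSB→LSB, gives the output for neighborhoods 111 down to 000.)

  [7] ### => #  t=0,i=6
  [6] ##. => #  t=0,i=2
  [5] #.# => #  t=0,i=13
  [4] #.. => .  t=0,i=3
  [3] .## => #  t=0,i=1
  [2] .#. => .  t=0,i=14
  [1] ..# => #  t=0,i=0
  [0] ... => .  t=0,i=20
  bits 11101010 = 234

234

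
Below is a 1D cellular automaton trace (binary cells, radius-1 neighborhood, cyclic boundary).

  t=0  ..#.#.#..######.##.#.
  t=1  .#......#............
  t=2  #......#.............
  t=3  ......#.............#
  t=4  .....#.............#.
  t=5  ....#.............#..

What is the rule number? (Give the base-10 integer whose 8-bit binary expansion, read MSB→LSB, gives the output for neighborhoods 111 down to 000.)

  [7] ### => .  t=0,i=10
  [6] ##. => .  t=0,i=14
  [5] #.# => .  t=0,i=3
  [4] #.. => .  t=0,i=7
  [3] .## => .  t=0,i=9
  [2] .#. => .  t=0,i=2
  [1] ..# => #  t=0,i=1
  [0] ... => .  t=0,i=0
  bits 00000010 = 2

2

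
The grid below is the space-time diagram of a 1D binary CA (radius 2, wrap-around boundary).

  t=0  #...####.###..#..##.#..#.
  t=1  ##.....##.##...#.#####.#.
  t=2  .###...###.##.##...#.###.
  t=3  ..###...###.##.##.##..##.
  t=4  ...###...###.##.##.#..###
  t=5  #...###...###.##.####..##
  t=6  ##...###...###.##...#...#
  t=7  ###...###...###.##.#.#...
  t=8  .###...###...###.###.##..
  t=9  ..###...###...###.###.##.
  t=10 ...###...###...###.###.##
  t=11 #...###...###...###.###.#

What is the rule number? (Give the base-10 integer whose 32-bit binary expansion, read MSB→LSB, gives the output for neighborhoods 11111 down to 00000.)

  nb #####: next=#  (t=1,i=19, bit31=1)
  nb ####.: next=.  (t=0,i=6, bit30=0)
  nb ###.#: next=#  (t=0,i=7, bit29=1)
  nb ###..: next=#  (t=0,i=11, bit28=1)
  nb ##.##: next=#  (t=0,i=8, bit27=1)
  nb ##.#.: next=#  (t=0,i=19, bit26=1)
  nb ##..#: next=.  (t=0,i=12, bit25=0)
  nb ##...: next=#  (t=1,i=2, bit24=1)
  nb #.###: next=.  (t=0,i=9, bit23=0)
  nb #.##.: next=.  (t=1,i=0, bit22=0)
  nb #.#.#: next=#  (t=1,i=23, bit21=1)
  nb #.#..: next=#  (t=0,i=0, bit20=1)
  nb #..##: next=.  (t=0,i=16, bit19=0)
  nb #..#.: next=.  (t=0,i=13, bit18=0)
  nb #...#: next=.  (t=0,i=2, bit17=0)
  nb #....: next=#  (t=1,i=3, bit16=1)
  nb .####: next=.  (t=0,i=5, bit15=0)
  nb .###.: next=#  (t=0,i=10, bit14=1)
  nb .##.#: next=#  (t=0,i=18, bit13=1)
  nb .##..: next=#  (t=1,i=1, bit12=1)
  nb .#.##: next=.  (t=1,i=16, bit11=0)
  nb .#.#.: next=.  (t=0,i=24, bit10=0)
  nb .#..#: next=#  (t=0,i=15, bit9=1)
  nb .#...: next=#  (t=0,i=1, bit8=1)
  nb ..###: next=.  (t=0,i=4, bit7=0)
  nb ..##.: next=#  (t=0,i=17, bit6=1)
  nb ..#.#: next=#  (t=0,i=23, bit5=1)
  nb ..#..: next=.  (t=0,i=14, bit4=0)
  nb ...##: next=.  (t=0,i=3, bit3=0)
  nb ...#.: next=#  (t=1,i=14, bit2=1)
  nb ....#: next=.  (t=1,i=5, bit1=0)
  nb .....: next=.  (t=1,i=4, bit0=0)
  bits 10111101001100010111001101100100 = 3174134628

3174134628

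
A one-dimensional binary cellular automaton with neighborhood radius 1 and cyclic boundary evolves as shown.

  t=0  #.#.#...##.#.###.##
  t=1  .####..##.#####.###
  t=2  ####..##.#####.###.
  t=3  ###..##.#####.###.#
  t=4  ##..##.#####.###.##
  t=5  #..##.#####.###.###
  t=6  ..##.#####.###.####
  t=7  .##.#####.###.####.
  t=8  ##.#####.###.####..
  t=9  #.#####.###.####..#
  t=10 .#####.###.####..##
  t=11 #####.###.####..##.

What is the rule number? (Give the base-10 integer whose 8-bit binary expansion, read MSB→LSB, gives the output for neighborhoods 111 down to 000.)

174

  ### -> #   bit 7 = 1  t=0,i=14
  ##. -> .   bit 6 = 0  t=0,i=0
  #.# -> #   bit 5 = 1  t=0,i=1
  #.. -> .   bit 4 = 0  t=0,i=5
  .## -> #   bit 3 = 1  t=0,i=8
  .#. -> #   bit 2 = 1  t=0,i=2
  ..# -> #   bit 1 = 1  t=0,i=7
  ... -> .   bit 0 = 0  t=0,i=6
  bits 10101110 = 174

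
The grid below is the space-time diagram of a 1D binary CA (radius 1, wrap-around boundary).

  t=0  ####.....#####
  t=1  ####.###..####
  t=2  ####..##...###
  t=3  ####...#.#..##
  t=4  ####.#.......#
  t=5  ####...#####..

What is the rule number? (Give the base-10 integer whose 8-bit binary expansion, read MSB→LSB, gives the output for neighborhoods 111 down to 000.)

193

  nb ###: next=#  (t=0,i=0, bit7=1)
  nb ##.: next=#  (t=0,i=3, bit6=1)
  nb #.#: next=.  (t=1,i=4, bit5=0)
  nb #..: next=.  (t=0,i=4, bit4=0)
  nb .##: next=.  (t=0,i=9, bit3=0)
  nb .#.: next=.  (t=3,i=7, bit2=0)
  nb ..#: next=.  (t=0,i=8, bit1=0)
  nb ...: next=#  (t=0,i=5, bit0=1)
  bits 11000001 = 193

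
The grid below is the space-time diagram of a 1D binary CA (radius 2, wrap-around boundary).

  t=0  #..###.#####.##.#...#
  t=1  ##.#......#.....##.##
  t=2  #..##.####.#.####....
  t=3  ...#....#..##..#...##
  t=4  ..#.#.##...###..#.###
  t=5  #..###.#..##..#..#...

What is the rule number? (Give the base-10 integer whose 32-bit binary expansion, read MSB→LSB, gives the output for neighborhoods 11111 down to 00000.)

  [31] ##### => .  t=0,i=9
  [30] ####. => #  t=0,i=10
  [29] ###.# => .  t=0,i=5
  [28] ###.. => .  t=2,i=16
  [27] ##.## => .  t=0,i=6
  [26] ##.#. => .  t=0,i=15
  [25] ##..# => #  t=0,i=1
  [24] ##... => .  t=2,i=17
  [23] #.### => .  t=0,i=7
  [22] #.##. => .  t=0,i=13
  [21] #.#.# => #  t=2,i=11
  [20] #.#.. => #  t=0,i=16
  [19] #..## => .  t=0,i=2
  [18] #..#. => .  t=3,i=14
  [17] #...# => .  t=0,i=18
  [16] #.... => .  t=1,i=5
  [15] .#### => .  t=0,i=8
  [14] .###. => .  t=0,i=4
  [13] .##.# => .  t=0,i=14
  [12] .##.. => #  t=0,i=0
  [11] .#.## => #  t=2,i=12
  [10] .#.#. => #  t=4,i=3
  [9] .#..# => .  t=2,i=1
  [8] .#... => #  t=0,i=17
  [7] ..### => #  t=0,i=3
  [6] ..##. => #  t=0,i=20
  [5] ..#.# => .  t=4,i=2
  [4] ..#.. => .  t=1,i=10
  [3] ...## => #  t=0,i=19
  [2] ...#. => #  t=1,i=9
  [1] ....# => #  t=1,i=8
  [0] ..... => #  t=1,i=6
  bits 01000010001100000001110111001111 = 1110449615

1110449615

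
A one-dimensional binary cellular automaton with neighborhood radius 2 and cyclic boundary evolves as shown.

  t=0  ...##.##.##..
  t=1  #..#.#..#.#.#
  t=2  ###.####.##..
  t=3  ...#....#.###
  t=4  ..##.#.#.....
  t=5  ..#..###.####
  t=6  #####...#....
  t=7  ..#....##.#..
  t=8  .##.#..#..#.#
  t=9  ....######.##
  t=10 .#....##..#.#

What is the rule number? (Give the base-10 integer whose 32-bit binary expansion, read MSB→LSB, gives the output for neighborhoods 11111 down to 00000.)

2319259221

  nb #####: next=#  (t=6,i=2, bit31=1)
  nb ####.: next=.  (t=2,i=6, bit30=0)
  nb ###.#: next=.  (t=2,i=2, bit29=0)
  nb ###..: next=.  (t=3,i=12, bit28=0)
  nb ##.##: next=#  (t=0,i=5, bit27=1)
  nb ##.#.: next=.  (t=4,i=4, bit26=0)
  nb ##..#: next=#  (t=1,i=1, bit25=1)
  nb ##...: next=.  (t=0,i=11, bit24=0)
  nb #.###: next=.  (t=2,i=4, bit23=0)
  nb #.##.: next=.  (t=0,i=6, bit22=0)
  nb #.#.#: next=#  (t=1,i=10, bit21=1)
  nb #.#..: next=#  (t=1,i=5, bit20=1)
  nb #..##: next=#  (t=2,i=12, bit19=1)
  nb #..#.: next=#  (t=1,i=2, bit18=1)
  nb #...#: next=.  (t=3,i=1, bit17=0)
  nb #....: next=#  (t=0,i=12, bit16=1)
  nb .####: next=.  (t=2,i=5, bit15=0)
  nb .###.: next=.  (t=2,i=1, bit14=0)
  nb .##.#: next=.  (t=0,i=4, bit13=0)
  nb .##..: next=#  (t=0,i=10, bit12=1)
  nb .#.##: next=.  (t=1,i=11, bit11=0)
  nb .#.#.: next=#  (t=1,i=4, bit10=1)
  nb .#..#: next=#  (t=1,i=6, bit9=1)
  nb .#...: next=.  (t=3,i=4, bit8=0)
  nb ..###: next=.  (t=2,i=0, bit7=0)
  nb ..##.: next=#  (t=0,i=3, bit6=1)
  nb ..#.#: next=.  (t=1,i=3, bit5=0)
  nb ..#..: next=#  (t=3,i=3, bit4=1)
  nb ...##: next=.  (t=0,i=2, bit3=0)
  nb ...#.: next=#  (t=3,i=2, bit2=1)
  nb ....#: next=.  (t=0,i=1, bit1=0)
  nb .....: next=#  (t=0,i=0, bit0=1)
  bits 10001010001111010001011001010101 = 2319259221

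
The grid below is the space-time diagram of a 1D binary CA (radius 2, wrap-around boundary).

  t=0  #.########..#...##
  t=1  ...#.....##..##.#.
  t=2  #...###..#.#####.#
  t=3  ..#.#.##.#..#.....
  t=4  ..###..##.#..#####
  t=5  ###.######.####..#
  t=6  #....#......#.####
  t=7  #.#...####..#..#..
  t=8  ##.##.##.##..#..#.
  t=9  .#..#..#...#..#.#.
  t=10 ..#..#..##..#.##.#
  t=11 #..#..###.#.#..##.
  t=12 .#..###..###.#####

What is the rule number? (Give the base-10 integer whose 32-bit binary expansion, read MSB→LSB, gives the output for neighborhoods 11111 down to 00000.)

371959777

  ##### -> .   bit 31 = 0  t=0,i=4
  ####. -> .   bit 30 = 0  t=0,i=8
  ###.# -> .   bit 29 = 0  t=0,i=0
  ###.. -> #   bit 28 = 1  t=0,i=9
  ##.## -> .   bit 27 = 0  t=0,i=1
  ##.#. -> #   bit 26 = 1  t=1,i=15
  ##..# -> #   bit 25 = 1  t=0,i=10
  ##... -> .   bit 24 = 0  t=2,i=1
  #.### -> .   bit 23 = 0  t=0,i=2
  #.##. -> .   bit 22 = 0  t=2,i=17
  #.#.# -> #   bit 21 = 1  t=3,i=4
  #.#.. -> .   bit 20 = 0  t=1,i=16
  #..## -> #   bit 19 = 1  t=1,i=12
  #..#. -> .   bit 18 = 0  t=0,i=11
  #...# -> #   bit 17 = 1  t=0,i=14
  #.... -> #   bit 16 = 1  t=1,i=0
  .#### -> #   bit 15 = 1  t=0,i=3
  .###. -> .   bit 14 = 0  t=0,i=17
  .##.# -> #   bit 13 = 1  t=1,i=14
  .##.. -> .   bit 12 = 0  t=1,i=10
  .#.## -> .   bit 11 = 0  t=2,i=10
  .#.#. -> #   bit 10 = 1  t=3,i=3
  .#..# -> #   bit 9 = 1  t=3,i=10
  .#... -> #   bit 8 = 1  t=0,i=13
  ..### -> #   bit 7 = 1  t=0,i=16
  ..##. -> #   bit 6 = 1  t=1,i=9
  ..#.# -> #   bit 5 = 1  t=2,i=9
  ..#.. -> .   bit 4 = 0  t=0,i=12
  ...## -> .   bit 3 = 0  t=0,i=15
  ...#. -> .   bit 2 = 0  t=1,i=2
  ....# -> .   bit 1 = 0  t=1,i=1
  ..... -> #   bit 0 = 1  t=1,i=6
  bits 00010110001010111010011111100001 = 371959777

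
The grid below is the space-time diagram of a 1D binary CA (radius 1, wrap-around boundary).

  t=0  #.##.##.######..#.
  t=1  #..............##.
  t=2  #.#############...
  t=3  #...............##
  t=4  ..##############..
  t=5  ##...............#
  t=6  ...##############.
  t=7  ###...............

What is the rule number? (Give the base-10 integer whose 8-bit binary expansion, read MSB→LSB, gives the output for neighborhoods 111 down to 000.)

  ### -> .   bit 7 = 0  t=0,i=9
  ##. -> .   bit 6 = 0  t=0,i=3
  #.# -> .   bit 5 = 0  t=0,i=1
  #.. -> .   bit 4 = 0  t=0,i=14
  .## -> .   bit 3 = 0  t=0,i=2
  .#. -> #   bit 2 = 1  t=0,i=0
  ..# -> #   bit 1 = 1  t=0,i=15
  ... -> #   bit 0 = 1  t=1,i=2
  bits 00000111 = 7

7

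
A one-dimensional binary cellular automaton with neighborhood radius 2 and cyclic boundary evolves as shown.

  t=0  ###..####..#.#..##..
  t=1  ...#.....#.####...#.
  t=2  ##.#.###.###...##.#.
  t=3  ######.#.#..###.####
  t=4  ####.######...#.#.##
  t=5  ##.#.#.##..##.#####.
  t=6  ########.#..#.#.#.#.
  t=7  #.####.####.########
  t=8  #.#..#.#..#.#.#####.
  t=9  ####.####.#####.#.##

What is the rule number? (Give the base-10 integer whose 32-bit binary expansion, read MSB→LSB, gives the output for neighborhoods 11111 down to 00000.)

2817732155

  ##### -> #   bit 31 = 1  t=3,i=0
  ####. -> .   bit 30 = 0  t=0,i=7
  ###.# -> #   bit 29 = 1  t=2,i=7
  ###.. -> .   bit 28 = 0  t=0,i=2
  ##.## -> .   bit 27 = 0  t=2,i=8
  ##.#. -> #   bit 26 = 1  t=2,i=2
  ##..# -> #   bit 25 = 1  t=0,i=3
  ##... -> #   bit 24 = 1  t=1,i=15
  #.### -> #   bit 23 = 1  t=1,i=11
  #.##. -> #   bit 22 = 1  t=2,i=0
  #.#.# -> #   bit 21 = 1  t=2,i=3
  #.#.. -> #   bit 20 = 1  t=0,i=13
  #..## -> .   bit 19 = 0  t=0,i=4
  #..#. -> .   bit 18 = 0  t=0,i=10
  #...# -> #   bit 17 = 1  t=1,i=16
  #.... -> #   bit 16 = 1  t=1,i=0
  .#### -> .   bit 15 = 0  t=0,i=6
  .###. -> .   bit 14 = 0  t=0,i=1
  .##.# -> #   bit 13 = 1  t=2,i=1
  .##.. -> .   bit 12 = 0  t=0,i=17
  .#.## -> #   bit 11 = 1  t=1,i=10
  .#.#. -> #   bit 10 = 1  t=0,i=12
  .#..# -> #   bit 9 = 1  t=0,i=14
  .#... -> .   bit 8 = 0  t=1,i=4
  ..### -> .   bit 7 = 0  t=0,i=0
  ..##. -> .   bit 6 = 0  t=0,i=16
  ..#.# -> #   bit 5 = 1  t=0,i=11
  ..#.. -> #   bit 4 = 1  t=1,i=3
  ...## -> #   bit 3 = 1  t=2,i=14
  ...#. -> .   bit 2 = 0  t=1,i=2
  ....# -> #   bit 1 = 1  t=1,i=1
  ..... -> #   bit 0 = 1  t=1,i=6
  bits 10100111111100110010111000111011 = 2817732155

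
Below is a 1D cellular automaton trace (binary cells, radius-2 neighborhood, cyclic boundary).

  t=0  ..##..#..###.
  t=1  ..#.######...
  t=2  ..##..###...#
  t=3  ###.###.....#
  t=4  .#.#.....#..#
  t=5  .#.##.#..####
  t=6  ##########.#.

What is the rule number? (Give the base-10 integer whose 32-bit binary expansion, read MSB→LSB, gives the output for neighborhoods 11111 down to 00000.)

3464244209

  [31] ##### => #  t=1,i=6
  [30] ####. => #  t=1,i=8
  [29] ###.# => .  t=3,i=2
  [28] ###.. => .  t=0,i=11
  [27] ##.## => #  t=3,i=3
  [26] ##.#. => #  t=5,i=0
  [25] ##..# => #  t=0,i=4
  [24] ##... => .  t=0,i=12
  [23] #.### => .  t=1,i=4
  [22] #.##. => #  t=5,i=3
  [21] #.#.# => #  t=4,i=1
  [20] #.#.. => #  t=4,i=3
  [19] #..## => #  t=0,i=8
  [18] #..#. => #  t=0,i=5
  [17] #...# => .  t=0,i=0
  [16] #.... => .  t=1,i=11
  [15] .#### => .  t=1,i=5
  [14] .###. => .  t=0,i=10
  [13] .##.# => #  t=5,i=4
  [12] .##.. => .  t=0,i=3
  [11] .#.## => #  t=1,i=3
  [10] .#.#. => .  t=4,i=0
  [9] .#..# => #  t=0,i=7
  [8] .#... => #  t=4,i=4
  [7] ..### => #  t=0,i=9
  [6] ..##. => #  t=0,i=2
  [5] ..#.# => #  t=1,i=2
  [4] ..#.. => #  t=0,i=6
  [3] ...## => .  t=0,i=1
  [2] ...#. => .  t=1,i=1
  [1] ....# => .  t=1,i=0
  [0] ..... => #  t=1,i=12
  bits 11001110011111000010101111110001 = 3464244209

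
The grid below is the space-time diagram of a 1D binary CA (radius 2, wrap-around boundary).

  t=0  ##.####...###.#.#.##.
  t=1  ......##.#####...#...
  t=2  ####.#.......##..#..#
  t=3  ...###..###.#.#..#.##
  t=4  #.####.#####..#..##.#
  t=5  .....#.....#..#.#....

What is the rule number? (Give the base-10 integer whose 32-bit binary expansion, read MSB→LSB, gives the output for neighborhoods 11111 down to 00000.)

  ##### -> .   bit 31 = 0  t=1,i=11
  ####. -> .   bit 30 = 0  t=0,i=5
  ###.# -> #   bit 29 = 1  t=0,i=12
  ###.. -> #   bit 28 = 1  t=0,i=6
  ##.## -> .   bit 27 = 0  t=0,i=2
  ##.#. -> #   bit 26 = 1  t=0,i=13
  ##..# -> .   bit 25 = 0  t=2,i=15
  ##... -> #   bit 24 = 1  t=0,i=7
  #.### -> .   bit 23 = 0  t=0,i=3
  #.##. -> .   bit 22 = 0  t=0,i=0
  #.#.# -> .   bit 21 = 0  t=0,i=14
  #.#.. -> #   bit 20 = 1  t=2,i=5
  #..## -> #   bit 19 = 1  t=2,i=19
  #..#. -> .   bit 18 = 0  t=2,i=16
  #...# -> .   bit 17 = 0  t=0,i=8
  #.... -> .   bit 16 = 0  t=1,i=19
  .#### -> .   bit 15 = 0  t=0,i=4
  .###. -> #   bit 14 = 1  t=0,i=11
  .##.# -> .   bit 13 = 0  t=0,i=1
  .##.. -> #   bit 12 = 1  t=2,i=14
  .#.## -> #   bit 11 = 1  t=0,i=17
  .#.#. -> .   bit 10 = 0  t=0,i=15
  .#..# -> .   bit 9 = 0  t=2,i=18
  .#... -> .   bit 8 = 0  t=1,i=18
  ..### -> #   bit 7 = 1  t=0,i=10
  ..##. -> .   bit 6 = 0  t=1,i=6
  ..#.# -> #   bit 5 = 1  t=3,i=17
  ..#.. -> #   bit 4 = 1  t=1,i=17
  ...## -> #   bit 3 = 1  t=0,i=9
  ...#. -> .   bit 2 = 0  t=1,i=16
  ....# -> .   bit 1 = 0  t=1,i=4
  ..... -> #   bit 0 = 1  t=1,i=0
  bits 00110101000110000101100010111001 = 890788025

890788025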